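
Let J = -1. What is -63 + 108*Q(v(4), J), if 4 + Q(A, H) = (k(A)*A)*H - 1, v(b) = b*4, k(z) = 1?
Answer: -2331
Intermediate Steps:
v(b) = 4*b
Q(A, H) = -5 + A*H (Q(A, H) = -4 + ((1*A)*H - 1) = -4 + (A*H - 1) = -4 + (-1 + A*H) = -5 + A*H)
-63 + 108*Q(v(4), J) = -63 + 108*(-5 + (4*4)*(-1)) = -63 + 108*(-5 + 16*(-1)) = -63 + 108*(-5 - 16) = -63 + 108*(-21) = -63 - 2268 = -2331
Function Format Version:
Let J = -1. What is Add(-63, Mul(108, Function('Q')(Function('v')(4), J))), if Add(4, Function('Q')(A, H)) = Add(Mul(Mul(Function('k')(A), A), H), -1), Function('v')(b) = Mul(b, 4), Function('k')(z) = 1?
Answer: -2331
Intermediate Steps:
Function('v')(b) = Mul(4, b)
Function('Q')(A, H) = Add(-5, Mul(A, H)) (Function('Q')(A, H) = Add(-4, Add(Mul(Mul(1, A), H), -1)) = Add(-4, Add(Mul(A, H), -1)) = Add(-4, Add(-1, Mul(A, H))) = Add(-5, Mul(A, H)))
Add(-63, Mul(108, Function('Q')(Function('v')(4), J))) = Add(-63, Mul(108, Add(-5, Mul(Mul(4, 4), -1)))) = Add(-63, Mul(108, Add(-5, Mul(16, -1)))) = Add(-63, Mul(108, Add(-5, -16))) = Add(-63, Mul(108, -21)) = Add(-63, -2268) = -2331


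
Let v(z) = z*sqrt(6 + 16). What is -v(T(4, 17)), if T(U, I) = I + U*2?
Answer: -25*sqrt(22) ≈ -117.26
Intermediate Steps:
T(U, I) = I + 2*U
v(z) = z*sqrt(22)
-v(T(4, 17)) = -(17 + 2*4)*sqrt(22) = -(17 + 8)*sqrt(22) = -25*sqrt(22)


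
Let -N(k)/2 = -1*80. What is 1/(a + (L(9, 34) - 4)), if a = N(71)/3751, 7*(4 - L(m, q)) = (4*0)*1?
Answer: 3751/160 ≈ 23.444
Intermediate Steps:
N(k) = 160 (N(k) = -(-2)*80 = -2*(-80) = 160)
L(m, q) = 4 (L(m, q) = 4 - 4*0/7 = 4 - 0 = 4 - 1/7*0 = 4 + 0 = 4)
a = 160/3751 ≈ 0.042655
1/(a + (L(9, 34) - 4)) = 1/(160/3751 + (4 - 4)) = 1/(160/3751 + 0) = 1/(160/3751) = 3751/160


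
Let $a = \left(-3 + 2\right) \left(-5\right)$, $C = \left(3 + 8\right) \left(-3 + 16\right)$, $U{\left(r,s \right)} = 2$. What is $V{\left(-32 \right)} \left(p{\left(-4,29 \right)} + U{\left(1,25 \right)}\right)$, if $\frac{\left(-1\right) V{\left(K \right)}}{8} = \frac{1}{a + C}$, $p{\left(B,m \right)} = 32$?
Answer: $- \frac{68}{37} \approx -1.8378$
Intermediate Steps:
$C = 143$ ($C = 11 \cdot 13 = 143$)
$a = 5$ ($a = \left(-1\right) \left(-5\right) = 5$)
$V{\left(K \right)} = - \frac{2}{37}$ ($V{\left(K \right)} = - \frac{8}{5 + 143} = - \frac{8}{148} = \left(-8\right) \frac{1}{148} = - \frac{2}{37}$)
$V{\left(-32 \right)} \left(p{\left(-4,29 \right)} + U{\left(1,25 \right)}\right) = - \frac{2 \left(32 + 2\right)}{37} = \left(- \frac{2}{37}\right) 34 = - \frac{68}{37}$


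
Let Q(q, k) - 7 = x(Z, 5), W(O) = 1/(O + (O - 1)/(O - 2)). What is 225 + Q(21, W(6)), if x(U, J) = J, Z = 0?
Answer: 237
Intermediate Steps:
W(O) = 1/(O + (-1 + O)/(-2 + O))
Q(q, k) = 12 (Q(q, k) = 7 + 5 = 12)
225 + Q(21, W(6)) = 225 + 12 = 237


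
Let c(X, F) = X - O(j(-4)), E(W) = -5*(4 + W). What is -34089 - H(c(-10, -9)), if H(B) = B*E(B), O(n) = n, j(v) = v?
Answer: -34029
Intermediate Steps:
E(W) = -20 - 5*W
c(X, F) = 4 + X (c(X, F) = X - 1*(-4) = X + 4 = 4 + X)
H(B) = B*(-20 - 5*B)
-34089 - H(c(-10, -9)) = -34089 - (-5)*(4 - 10)*(4 + (4 - 10)) = -34089 - (-5)*(-6)*(4 - 6) = -34089 - (-5)*(-6)*(-2) = -34089 - 1*(-60) = -34089 + 60 = -34029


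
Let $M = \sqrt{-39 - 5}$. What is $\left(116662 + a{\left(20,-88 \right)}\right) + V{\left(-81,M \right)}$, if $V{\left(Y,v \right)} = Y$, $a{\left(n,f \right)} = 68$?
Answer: $116649$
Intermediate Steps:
$M = 2 i \sqrt{11}$ ($M = \sqrt{-39 - 5} = \sqrt{-44} = 2 i \sqrt{11} \approx 6.6332 i$)
$\left(116662 + a{\left(20,-88 \right)}\right) + V{\left(-81,M \right)} = \left(116662 + 68\right) - 81 = 116730 - 81 = 116649$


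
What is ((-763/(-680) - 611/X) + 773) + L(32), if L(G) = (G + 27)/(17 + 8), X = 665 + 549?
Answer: 1601464973/2063800 ≈ 775.98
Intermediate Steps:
X = 1214
L(G) = 27/25 + G/25 (L(G) = (27 + G)/25 = (27 + G)*(1/25) = 27/25 + G/25)
((-763/(-680) - 611/X) + 773) + L(32) = ((-763/(-680) - 611/1214) + 773) + (27/25 + (1/25)*32) = ((-763*(-1/680) - 611*1/1214) + 773) + (27/25 + 32/25) = ((763/680 - 611/1214) + 773) + 59/25 = (255401/412760 + 773) + 59/25 = 319318881/412760 + 59/25 = 1601464973/2063800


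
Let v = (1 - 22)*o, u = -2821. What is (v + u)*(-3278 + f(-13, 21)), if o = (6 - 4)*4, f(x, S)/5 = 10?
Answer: 9648492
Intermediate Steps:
f(x, S) = 50 (f(x, S) = 5*10 = 50)
o = 8 (o = 2*4 = 8)
v = -168 (v = (1 - 22)*8 = -21*8 = -168)
(v + u)*(-3278 + f(-13, 21)) = (-168 - 2821)*(-3278 + 50) = -2989*(-3228) = 9648492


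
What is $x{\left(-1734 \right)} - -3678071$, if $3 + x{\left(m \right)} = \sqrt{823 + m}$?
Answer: $3678068 + i \sqrt{911} \approx 3.6781 \cdot 10^{6} + 30.183 i$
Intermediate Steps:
$x{\left(m \right)} = -3 + \sqrt{823 + m}$
$x{\left(-1734 \right)} - -3678071 = \left(-3 + \sqrt{823 - 1734}\right) - -3678071 = \left(-3 + \sqrt{-911}\right) + 3678071 = \left(-3 + i \sqrt{911}\right) + 3678071 = 3678068 + i \sqrt{911}$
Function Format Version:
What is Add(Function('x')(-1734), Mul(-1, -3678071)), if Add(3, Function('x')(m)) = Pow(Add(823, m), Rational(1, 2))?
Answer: Add(3678068, Mul(I, Pow(911, Rational(1, 2)))) ≈ Add(3.6781e+6, Mul(30.183, I))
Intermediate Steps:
Function('x')(m) = Add(-3, Pow(Add(823, m), Rational(1, 2)))
Add(Function('x')(-1734), Mul(-1, -3678071)) = Add(Add(-3, Pow(Add(823, -1734), Rational(1, 2))), Mul(-1, -3678071)) = Add(Add(-3, Pow(-911, Rational(1, 2))), 3678071) = Add(Add(-3, Mul(I, Pow(911, Rational(1, 2)))), 3678071) = Add(3678068, Mul(I, Pow(911, Rational(1, 2))))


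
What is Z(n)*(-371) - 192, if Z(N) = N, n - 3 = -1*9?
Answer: 2034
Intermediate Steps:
n = -6 (n = 3 - 1*9 = 3 - 9 = -6)
Z(n)*(-371) - 192 = -6*(-371) - 192 = 2226 - 192 = 2034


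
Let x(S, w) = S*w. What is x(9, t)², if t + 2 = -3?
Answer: 2025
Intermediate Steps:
t = -5 (t = -2 - 3 = -5)
x(9, t)² = (9*(-5))² = (-45)² = 2025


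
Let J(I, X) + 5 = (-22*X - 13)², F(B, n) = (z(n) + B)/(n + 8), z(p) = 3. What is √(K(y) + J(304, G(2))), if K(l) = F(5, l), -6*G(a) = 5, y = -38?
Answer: √5215/15 ≈ 4.8143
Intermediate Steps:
G(a) = -⅚ (G(a) = -⅙*5 = -⅚)
F(B, n) = (3 + B)/(8 + n) (F(B, n) = (3 + B)/(n + 8) = (3 + B)/(8 + n))
K(l) = 8/(8 + l) (K(l) = (3 + 5)/(8 + l) = 8/(8 + l))
J(I, X) = -5 + (-13 - 22*X)² (J(I, X) = -5 + (-22*X - 13)² = -5 + (-13 - 22*X)²)
√(K(y) + J(304, G(2))) = √(8/(8 - 38) + (-5 + (13 + 22*(-⅚))²)) = √(8/(-30) + (-5 + (13 - 55/3)²)) = √(8*(-1/30) + (-5 + (-16/3)²)) = √(-4/15 + (-5 + 256/9)) = √(-4/15 + 211/9) = √(1043/45) = √5215/15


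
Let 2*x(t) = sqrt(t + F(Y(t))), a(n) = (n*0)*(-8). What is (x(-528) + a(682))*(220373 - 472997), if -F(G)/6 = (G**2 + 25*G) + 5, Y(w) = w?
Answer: -378936*I*sqrt(177118) ≈ -1.5948e+8*I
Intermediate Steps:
a(n) = 0 (a(n) = 0*(-8) = 0)
F(G) = -30 - 150*G - 6*G**2 (F(G) = -6*((G**2 + 25*G) + 5) = -6*(5 + G**2 + 25*G) = -30 - 150*G - 6*G**2)
x(t) = sqrt(-30 - 149*t - 6*t**2)/2 (x(t) = sqrt(t + (-30 - 150*t - 6*t**2))/2 = sqrt(-30 - 149*t - 6*t**2)/2)
(x(-528) + a(682))*(220373 - 472997) = (sqrt(-30 - 149*(-528) - 6*(-528)**2)/2 + 0)*(220373 - 472997) = (sqrt(-30 + 78672 - 6*278784)/2 + 0)*(-252624) = (sqrt(-30 + 78672 - 1672704)/2 + 0)*(-252624) = (sqrt(-1594062)/2 + 0)*(-252624) = ((3*I*sqrt(177118))/2 + 0)*(-252624) = (3*I*sqrt(177118)/2 + 0)*(-252624) = (3*I*sqrt(177118)/2)*(-252624) = -378936*I*sqrt(177118)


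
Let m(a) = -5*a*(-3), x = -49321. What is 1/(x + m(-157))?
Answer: -1/51676 ≈ -1.9351e-5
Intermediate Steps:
m(a) = 15*a
1/(x + m(-157)) = 1/(-49321 + 15*(-157)) = 1/(-49321 - 2355) = 1/(-51676) = -1/51676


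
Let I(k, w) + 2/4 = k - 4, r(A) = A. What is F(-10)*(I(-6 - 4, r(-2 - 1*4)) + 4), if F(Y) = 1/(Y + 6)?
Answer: 21/8 ≈ 2.6250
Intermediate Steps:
F(Y) = 1/(6 + Y)
I(k, w) = -9/2 + k (I(k, w) = -½ + (k - 4) = -½ + (-4 + k) = -9/2 + k)
F(-10)*(I(-6 - 4, r(-2 - 1*4)) + 4) = ((-9/2 + (-6 - 4)) + 4)/(6 - 10) = ((-9/2 - 10) + 4)/(-4) = -(-29/2 + 4)/4 = -¼*(-21/2) = 21/8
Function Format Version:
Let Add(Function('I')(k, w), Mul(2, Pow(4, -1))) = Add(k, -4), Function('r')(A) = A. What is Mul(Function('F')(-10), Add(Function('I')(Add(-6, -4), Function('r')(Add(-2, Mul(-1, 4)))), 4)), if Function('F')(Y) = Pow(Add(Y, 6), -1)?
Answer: Rational(21, 8) ≈ 2.6250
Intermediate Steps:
Function('F')(Y) = Pow(Add(6, Y), -1)
Function('I')(k, w) = Add(Rational(-9, 2), k) (Function('I')(k, w) = Add(Rational(-1, 2), Add(k, -4)) = Add(Rational(-1, 2), Add(-4, k)) = Add(Rational(-9, 2), k))
Mul(Function('F')(-10), Add(Function('I')(Add(-6, -4), Function('r')(Add(-2, Mul(-1, 4)))), 4)) = Mul(Pow(Add(6, -10), -1), Add(Add(Rational(-9, 2), Add(-6, -4)), 4)) = Mul(Pow(-4, -1), Add(Add(Rational(-9, 2), -10), 4)) = Mul(Rational(-1, 4), Add(Rational(-29, 2), 4)) = Mul(Rational(-1, 4), Rational(-21, 2)) = Rational(21, 8)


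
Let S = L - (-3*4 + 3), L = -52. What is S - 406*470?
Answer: -190863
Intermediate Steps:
S = -43 (S = -52 - (-3*4 + 3) = -52 - (-12 + 3) = -52 - 1*(-9) = -52 + 9 = -43)
S - 406*470 = -43 - 406*470 = -43 - 190820 = -190863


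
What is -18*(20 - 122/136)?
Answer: -11691/34 ≈ -343.85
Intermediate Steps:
-18*(20 - 122/136) = -18*(20 - 122*1/136) = -18*(20 - 61/68) = -18*1299/68 = -11691/34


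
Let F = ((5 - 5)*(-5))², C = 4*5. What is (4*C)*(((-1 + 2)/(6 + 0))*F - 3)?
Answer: -240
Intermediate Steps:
C = 20
F = 0 (F = (0*(-5))² = 0² = 0)
(4*C)*(((-1 + 2)/(6 + 0))*F - 3) = (4*20)*(((-1 + 2)/(6 + 0))*0 - 3) = 80*((1/6)*0 - 3) = 80*((1*(⅙))*0 - 3) = 80*((⅙)*0 - 3) = 80*(0 - 3) = 80*(-3) = -240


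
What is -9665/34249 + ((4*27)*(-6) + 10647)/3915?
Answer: 1167116/513735 ≈ 2.2718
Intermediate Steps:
-9665/34249 + ((4*27)*(-6) + 10647)/3915 = -9665*1/34249 + (108*(-6) + 10647)*(1/3915) = -9665/34249 + (-648 + 10647)*(1/3915) = -9665/34249 + 9999*(1/3915) = -9665/34249 + 1111/435 = 1167116/513735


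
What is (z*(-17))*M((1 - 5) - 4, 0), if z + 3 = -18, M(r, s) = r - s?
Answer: -2856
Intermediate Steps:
z = -21 (z = -3 - 18 = -21)
(z*(-17))*M((1 - 5) - 4, 0) = (-21*(-17))*(((1 - 5) - 4) - 1*0) = 357*((-4 - 4) + 0) = 357*(-8 + 0) = 357*(-8) = -2856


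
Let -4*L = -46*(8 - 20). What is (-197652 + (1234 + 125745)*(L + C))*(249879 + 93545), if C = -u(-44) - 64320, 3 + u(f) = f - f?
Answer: -2810798063008128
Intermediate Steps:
u(f) = -3 (u(f) = -3 + (f - f) = -3 + 0 = -3)
C = -64317 (C = -1*(-3) - 64320 = 3 - 64320 = -64317)
L = -138 (L = -(-23)*(8 - 20)/2 = -(-23)*(-12)/2 = -¼*552 = -138)
(-197652 + (1234 + 125745)*(L + C))*(249879 + 93545) = (-197652 + (1234 + 125745)*(-138 - 64317))*(249879 + 93545) = (-197652 + 126979*(-64455))*343424 = (-197652 - 8184431445)*343424 = -8184629097*343424 = -2810798063008128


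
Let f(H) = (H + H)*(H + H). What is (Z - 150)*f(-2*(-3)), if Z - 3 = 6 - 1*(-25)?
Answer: -16704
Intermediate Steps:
Z = 34 (Z = 3 + (6 - 1*(-25)) = 3 + (6 + 25) = 3 + 31 = 34)
f(H) = 4*H**2 (f(H) = (2*H)*(2*H) = 4*H**2)
(Z - 150)*f(-2*(-3)) = (34 - 150)*(4*(-2*(-3))**2) = -464*6**2 = -464*36 = -116*144 = -16704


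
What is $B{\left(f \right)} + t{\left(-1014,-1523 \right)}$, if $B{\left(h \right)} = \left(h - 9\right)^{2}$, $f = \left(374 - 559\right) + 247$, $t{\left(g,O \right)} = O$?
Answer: $1286$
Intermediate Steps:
$f = 62$ ($f = -185 + 247 = 62$)
$B{\left(h \right)} = \left(-9 + h\right)^{2}$
$B{\left(f \right)} + t{\left(-1014,-1523 \right)} = \left(-9 + 62\right)^{2} - 1523 = 53^{2} - 1523 = 2809 - 1523 = 1286$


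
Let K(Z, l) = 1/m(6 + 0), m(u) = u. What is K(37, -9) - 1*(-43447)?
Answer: 260683/6 ≈ 43447.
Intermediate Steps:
K(Z, l) = ⅙ (K(Z, l) = 1/(6 + 0) = 1/6 = ⅙)
K(37, -9) - 1*(-43447) = ⅙ - 1*(-43447) = ⅙ + 43447 = 260683/6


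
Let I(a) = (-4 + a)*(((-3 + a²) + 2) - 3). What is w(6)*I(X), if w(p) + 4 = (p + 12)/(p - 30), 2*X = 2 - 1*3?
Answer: -2565/32 ≈ -80.156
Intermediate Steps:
X = -½ (X = (2 - 1*3)/2 = (2 - 3)/2 = (½)*(-1) = -½ ≈ -0.50000)
w(p) = -4 + (12 + p)/(-30 + p) (w(p) = -4 + (p + 12)/(p - 30) = -4 + (12 + p)/(-30 + p))
I(a) = (-4 + a)*(-4 + a²) (I(a) = (-4 + a)*((-1 + a²) - 3) = (-4 + a)*(-4 + a²))
w(6)*I(X) = (3*(44 - 1*6)/(-30 + 6))*(16 + (-½)³ - 4*(-½) - 4*(-½)²) = (3*(44 - 6)/(-24))*(16 - ⅛ + 2 - 4*¼) = (3*(-1/24)*38)*(16 - ⅛ + 2 - 1) = -19/4*135/8 = -2565/32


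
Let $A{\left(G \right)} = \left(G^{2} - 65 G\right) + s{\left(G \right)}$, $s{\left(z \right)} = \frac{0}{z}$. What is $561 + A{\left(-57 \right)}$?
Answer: $7515$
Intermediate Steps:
$s{\left(z \right)} = 0$
$A{\left(G \right)} = G^{2} - 65 G$ ($A{\left(G \right)} = \left(G^{2} - 65 G\right) + 0 = G^{2} - 65 G$)
$561 + A{\left(-57 \right)} = 561 - 57 \left(-65 - 57\right) = 561 - -6954 = 561 + 6954 = 7515$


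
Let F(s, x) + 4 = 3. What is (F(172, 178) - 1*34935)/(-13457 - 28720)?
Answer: 34936/42177 ≈ 0.82832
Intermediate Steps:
F(s, x) = -1 (F(s, x) = -4 + 3 = -1)
(F(172, 178) - 1*34935)/(-13457 - 28720) = (-1 - 1*34935)/(-13457 - 28720) = (-1 - 34935)/(-42177) = -34936*(-1/42177) = 34936/42177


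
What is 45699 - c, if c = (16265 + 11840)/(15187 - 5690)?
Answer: 433975298/9497 ≈ 45696.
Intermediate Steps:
c = 28105/9497 ≈ 2.9594
45699 - c = 45699 - 1*28105/9497 = 45699 - 28105/9497 = 433975298/9497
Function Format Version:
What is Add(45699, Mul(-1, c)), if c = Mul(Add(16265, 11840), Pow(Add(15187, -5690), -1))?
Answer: Rational(433975298, 9497) ≈ 45696.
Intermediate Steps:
c = Rational(28105, 9497) (c = Mul(28105, Pow(9497, -1)) = Mul(28105, Rational(1, 9497)) = Rational(28105, 9497) ≈ 2.9594)
Add(45699, Mul(-1, c)) = Add(45699, Mul(-1, Rational(28105, 9497))) = Add(45699, Rational(-28105, 9497)) = Rational(433975298, 9497)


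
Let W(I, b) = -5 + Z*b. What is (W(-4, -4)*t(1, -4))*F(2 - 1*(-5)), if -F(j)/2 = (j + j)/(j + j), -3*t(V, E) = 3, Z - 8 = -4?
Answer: -42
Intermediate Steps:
Z = 4 (Z = 8 - 4 = 4)
W(I, b) = -5 + 4*b
t(V, E) = -1 (t(V, E) = -⅓*3 = -1)
F(j) = -2 (F(j) = -2*(j + j)/(j + j) = -2*2*j/(2*j) = -2*2*j*1/(2*j) = -2*1 = -2)
(W(-4, -4)*t(1, -4))*F(2 - 1*(-5)) = ((-5 + 4*(-4))*(-1))*(-2) = ((-5 - 16)*(-1))*(-2) = -21*(-1)*(-2) = 21*(-2) = -42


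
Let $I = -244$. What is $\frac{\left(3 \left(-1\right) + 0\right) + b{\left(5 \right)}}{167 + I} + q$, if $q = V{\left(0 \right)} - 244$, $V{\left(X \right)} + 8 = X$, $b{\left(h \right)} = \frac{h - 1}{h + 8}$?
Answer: $- \frac{36031}{143} \approx -251.97$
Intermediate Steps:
$b{\left(h \right)} = \frac{-1 + h}{8 + h}$
$V{\left(X \right)} = -8 + X$
$q = -252$ ($q = \left(-8 + 0\right) - 244 = -8 - 244 = -252$)
$\frac{\left(3 \left(-1\right) + 0\right) + b{\left(5 \right)}}{167 + I} + q = \frac{\left(3 \left(-1\right) + 0\right) + \frac{-1 + 5}{8 + 5}}{167 - 244} - 252 = \frac{\left(-3 + 0\right) + \frac{1}{13} \cdot 4}{-77} - 252 = \left(-3 + \frac{1}{13} \cdot 4\right) \left(- \frac{1}{77}\right) - 252 = \left(-3 + \frac{4}{13}\right) \left(- \frac{1}{77}\right) - 252 = \left(- \frac{35}{13}\right) \left(- \frac{1}{77}\right) - 252 = \frac{5}{143} - 252 = - \frac{36031}{143}$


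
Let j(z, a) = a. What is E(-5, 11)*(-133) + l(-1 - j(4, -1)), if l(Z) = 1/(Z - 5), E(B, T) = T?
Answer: -7316/5 ≈ -1463.2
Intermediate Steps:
l(Z) = 1/(-5 + Z)
E(-5, 11)*(-133) + l(-1 - j(4, -1)) = 11*(-133) + 1/(-5 + (-1 - 1*(-1))) = -1463 + 1/(-5 + (-1 + 1)) = -1463 + 1/(-5 + 0) = -1463 + 1/(-5) = -1463 - 1/5 = -7316/5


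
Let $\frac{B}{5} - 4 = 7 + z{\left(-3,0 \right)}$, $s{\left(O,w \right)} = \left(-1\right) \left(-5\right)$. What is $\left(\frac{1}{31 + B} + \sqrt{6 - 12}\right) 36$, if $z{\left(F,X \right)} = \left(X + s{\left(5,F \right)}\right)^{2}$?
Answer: $\frac{36}{211} + 36 i \sqrt{6} \approx 0.17062 + 88.182 i$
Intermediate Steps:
$s{\left(O,w \right)} = 5$
$z{\left(F,X \right)} = \left(5 + X\right)^{2}$ ($z{\left(F,X \right)} = \left(X + 5\right)^{2} = \left(5 + X\right)^{2}$)
$B = 180$ ($B = 20 + 5 \left(7 + \left(5 + 0\right)^{2}\right) = 20 + 5 \left(7 + 5^{2}\right) = 20 + 5 \left(7 + 25\right) = 20 + 5 \cdot 32 = 20 + 160 = 180$)
$\left(\frac{1}{31 + B} + \sqrt{6 - 12}\right) 36 = \left(\frac{1}{31 + 180} + \sqrt{6 - 12}\right) 36 = \left(\frac{1}{211} + \sqrt{-6}\right) 36 = \left(\frac{1}{211} + i \sqrt{6}\right) 36 = \frac{36}{211} + 36 i \sqrt{6}$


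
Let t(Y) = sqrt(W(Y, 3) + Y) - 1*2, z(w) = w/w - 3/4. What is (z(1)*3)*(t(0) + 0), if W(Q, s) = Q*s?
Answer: -3/2 ≈ -1.5000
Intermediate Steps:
z(w) = 1/4 (z(w) = 1 - 3*1/4 = 1 - 3/4 = 1/4)
t(Y) = -2 + 2*sqrt(Y) (t(Y) = sqrt(Y*3 + Y) - 1*2 = sqrt(3*Y + Y) - 2 = sqrt(4*Y) - 2 = 2*sqrt(Y) - 2 = -2 + 2*sqrt(Y))
(z(1)*3)*(t(0) + 0) = ((1/4)*3)*((-2 + 2*sqrt(0)) + 0) = 3*((-2 + 2*0) + 0)/4 = 3*((-2 + 0) + 0)/4 = 3*(-2 + 0)/4 = (3/4)*(-2) = -3/2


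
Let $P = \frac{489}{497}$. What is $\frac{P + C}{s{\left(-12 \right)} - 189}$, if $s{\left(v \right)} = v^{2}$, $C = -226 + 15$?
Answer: $\frac{104378}{22365} \approx 4.667$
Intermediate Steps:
$C = -211$
$P = \frac{489}{497}$ ($P = 489 \cdot \frac{1}{497} = \frac{489}{497} \approx 0.9839$)
$\frac{P + C}{s{\left(-12 \right)} - 189} = \frac{\frac{489}{497} - 211}{\left(-12\right)^{2} - 189} = - \frac{104378}{497 \left(144 - 189\right)} = - \frac{104378}{497 \left(-45\right)} = \left(- \frac{104378}{497}\right) \left(- \frac{1}{45}\right) = \frac{104378}{22365}$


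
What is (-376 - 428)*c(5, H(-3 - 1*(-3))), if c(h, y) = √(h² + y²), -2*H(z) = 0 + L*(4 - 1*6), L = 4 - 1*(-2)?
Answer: -804*√61 ≈ -6279.4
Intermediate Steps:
L = 6 (L = 4 + 2 = 6)
H(z) = 6 (H(z) = -(0 + 6*(4 - 1*6))/2 = -(0 + 6*(4 - 6))/2 = -(0 + 6*(-2))/2 = -(0 - 12)/2 = -½*(-12) = 6)
(-376 - 428)*c(5, H(-3 - 1*(-3))) = (-376 - 428)*√(5² + 6²) = -804*√(25 + 36) = -804*√61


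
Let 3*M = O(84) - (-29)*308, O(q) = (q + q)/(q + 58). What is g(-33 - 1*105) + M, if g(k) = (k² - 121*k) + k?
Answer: 8217908/213 ≈ 38582.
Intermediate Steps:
O(q) = 2*q/(58 + q) (O(q) = (2*q)/(58 + q) = 2*q/(58 + q))
M = 634256/213 (M = (2*84/(58 + 84) - (-29)*308)/3 = (2*84/142 - 1*(-8932))/3 = (2*84*(1/142) + 8932)/3 = (84/71 + 8932)/3 = (⅓)*(634256/71) = 634256/213 ≈ 2977.7)
g(k) = k² - 120*k
g(-33 - 1*105) + M = (-33 - 1*105)*(-120 + (-33 - 1*105)) + 634256/213 = (-33 - 105)*(-120 + (-33 - 105)) + 634256/213 = -138*(-120 - 138) + 634256/213 = -138*(-258) + 634256/213 = 35604 + 634256/213 = 8217908/213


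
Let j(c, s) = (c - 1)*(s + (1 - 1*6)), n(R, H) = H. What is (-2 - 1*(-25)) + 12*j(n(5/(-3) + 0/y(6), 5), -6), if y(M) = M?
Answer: -505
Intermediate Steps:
j(c, s) = (-1 + c)*(-5 + s) (j(c, s) = (-1 + c)*(s + (1 - 6)) = (-1 + c)*(s - 5) = (-1 + c)*(-5 + s))
(-2 - 1*(-25)) + 12*j(n(5/(-3) + 0/y(6), 5), -6) = (-2 - 1*(-25)) + 12*(5 - 1*(-6) - 5*5 + 5*(-6)) = (-2 + 25) + 12*(5 + 6 - 25 - 30) = 23 + 12*(-44) = 23 - 528 = -505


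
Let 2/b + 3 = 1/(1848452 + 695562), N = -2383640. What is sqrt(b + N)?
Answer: 2*I*sqrt(34710605079631140997)/7632041 ≈ 1543.9*I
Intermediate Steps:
b = -5088028/7632041 (b = 2/(-3 + 1/(1848452 + 695562)) = 2/(-3 + 1/2544014) = 2/(-7632041/2544014) = 2*(-2544014/7632041) = -5088028/7632041 ≈ -0.66667)
sqrt(b + N) = sqrt(-5088028/7632041 - 2383640) = sqrt(-18192043297268/7632041) = 2*I*sqrt(34710605079631140997)/7632041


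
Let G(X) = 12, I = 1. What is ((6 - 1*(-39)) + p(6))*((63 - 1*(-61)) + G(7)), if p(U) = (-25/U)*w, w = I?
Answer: 16660/3 ≈ 5553.3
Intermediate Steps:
w = 1
p(U) = -25/U (p(U) = -25/U*1 = -25/U)
((6 - 1*(-39)) + p(6))*((63 - 1*(-61)) + G(7)) = ((6 - 1*(-39)) - 25/6)*((63 - 1*(-61)) + 12) = ((6 + 39) - 25*⅙)*((63 + 61) + 12) = (45 - 25/6)*(124 + 12) = (245/6)*136 = 16660/3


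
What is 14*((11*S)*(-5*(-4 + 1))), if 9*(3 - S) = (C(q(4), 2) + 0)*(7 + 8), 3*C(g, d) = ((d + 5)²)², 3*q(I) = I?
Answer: -9223060/3 ≈ -3.0744e+6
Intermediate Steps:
q(I) = I/3
C(g, d) = (5 + d)⁴/3 (C(g, d) = ((d + 5)²)²/3 = ((5 + d)²)²/3 = (5 + d)⁴/3)
S = -11978/9 (S = 3 - ((5 + 2)⁴/3 + 0)*(7 + 8)/9 = 3 - ((⅓)*7⁴ + 0)*15/9 = 3 - ((⅓)*2401 + 0)*15/9 = 3 - (2401/3 + 0)*15/9 = 3 - 2401*15/27 = 3 - ⅑*12005 = 3 - 12005/9 = -11978/9 ≈ -1330.9)
14*((11*S)*(-5*(-4 + 1))) = 14*((11*(-11978/9))*(-5*(-4 + 1))) = 14*(-(-658790)*(-3)/9) = 14*(-131758/9*15) = 14*(-658790/3) = -9223060/3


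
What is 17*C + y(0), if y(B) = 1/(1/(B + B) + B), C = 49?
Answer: 833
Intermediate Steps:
y(B) = 1/(B + 1/(2*B)) (y(B) = 1/(1/(2*B) + B) = 1/(B + 1/(2*B)))
17*C + y(0) = 17*49 + 2*0/(1 + 2*0**2) = 833 + 2*0/(1 + 2*0) = 833 + 2*0/(1 + 0) = 833 + 2*0/1 = 833 + 2*0*1 = 833 + 0 = 833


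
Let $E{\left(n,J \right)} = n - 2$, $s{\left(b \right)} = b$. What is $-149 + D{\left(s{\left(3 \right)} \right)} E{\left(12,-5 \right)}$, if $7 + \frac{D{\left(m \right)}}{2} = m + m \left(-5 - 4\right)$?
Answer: $-769$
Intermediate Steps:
$E{\left(n,J \right)} = -2 + n$
$D{\left(m \right)} = -14 - 16 m$ ($D{\left(m \right)} = -14 + 2 \left(m + m \left(-5 - 4\right)\right) = -14 + 2 \left(m + m \left(-9\right)\right) = -14 + 2 \left(m - 9 m\right) = -14 + 2 \left(- 8 m\right) = -14 - 16 m$)
$-149 + D{\left(s{\left(3 \right)} \right)} E{\left(12,-5 \right)} = -149 + \left(-14 - 48\right) \left(-2 + 12\right) = -149 + \left(-14 - 48\right) 10 = -149 - 620 = -769$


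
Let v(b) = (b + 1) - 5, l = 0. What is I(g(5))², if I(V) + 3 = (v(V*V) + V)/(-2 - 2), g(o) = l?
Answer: 4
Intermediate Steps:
g(o) = 0
v(b) = -4 + b (v(b) = (1 + b) - 5 = -4 + b)
I(V) = -2 - V/4 - V²/4 (I(V) = -3 + ((-4 + V*V) + V)/(-2 - 2) = -3 + ((-4 + V²) + V)/(-4) = -3 - (-4 + V + V²)/4 = -3 + (1 - V/4 - V²/4) = -2 - V/4 - V²/4)
I(g(5))² = (-2 - ¼*0 - ¼*0²)² = (-2 + 0 - ¼*0)² = (-2 + 0 + 0)² = (-2)² = 4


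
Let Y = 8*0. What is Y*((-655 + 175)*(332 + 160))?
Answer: 0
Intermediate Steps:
Y = 0
Y*((-655 + 175)*(332 + 160)) = 0*((-655 + 175)*(332 + 160)) = 0*(-480*492) = 0*(-236160) = 0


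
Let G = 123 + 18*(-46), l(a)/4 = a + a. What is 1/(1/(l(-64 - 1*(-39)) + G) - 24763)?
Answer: -905/22410516 ≈ -4.0383e-5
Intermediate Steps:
l(a) = 8*a (l(a) = 4*(a + a) = 4*(2*a) = 8*a)
G = -705 (G = 123 - 828 = -705)
1/(1/(l(-64 - 1*(-39)) + G) - 24763) = 1/(1/(8*(-64 - 1*(-39)) - 705) - 24763) = 1/(1/(8*(-64 + 39) - 705) - 24763) = 1/(1/(8*(-25) - 705) - 24763) = 1/(1/(-200 - 705) - 24763) = 1/(1/(-905) - 24763) = 1/(-1/905 - 24763) = 1/(-22410516/905) = -905/22410516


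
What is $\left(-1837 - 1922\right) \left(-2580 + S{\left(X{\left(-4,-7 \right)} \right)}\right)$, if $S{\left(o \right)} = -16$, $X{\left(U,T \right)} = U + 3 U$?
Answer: $9758364$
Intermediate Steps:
$X{\left(U,T \right)} = 4 U$
$\left(-1837 - 1922\right) \left(-2580 + S{\left(X{\left(-4,-7 \right)} \right)}\right) = \left(-1837 - 1922\right) \left(-2580 - 16\right) = \left(-3759\right) \left(-2596\right) = 9758364$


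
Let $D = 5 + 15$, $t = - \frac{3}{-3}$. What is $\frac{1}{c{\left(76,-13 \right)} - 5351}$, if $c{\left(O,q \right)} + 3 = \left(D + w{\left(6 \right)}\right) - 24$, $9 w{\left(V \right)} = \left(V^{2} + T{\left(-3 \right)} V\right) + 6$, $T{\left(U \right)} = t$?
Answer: $- \frac{3}{16058} \approx -0.00018682$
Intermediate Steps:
$t = 1$ ($t = \left(-3\right) \left(- \frac{1}{3}\right) = 1$)
$T{\left(U \right)} = 1$
$D = 20$
$w{\left(V \right)} = \frac{2}{3} + \frac{V}{9} + \frac{V^{2}}{9}$ ($w{\left(V \right)} = \frac{\left(V^{2} + 1 V\right) + 6}{9} = \frac{\left(V^{2} + V\right) + 6}{9} = \frac{\left(V + V^{2}\right) + 6}{9} = \frac{6 + V + V^{2}}{9} = \frac{2}{3} + \frac{V}{9} + \frac{V^{2}}{9}$)
$c{\left(O,q \right)} = - \frac{5}{3}$ ($c{\left(O,q \right)} = -3 + \left(\left(20 + \left(\frac{2}{3} + \frac{1}{9} \cdot 6 + \frac{6^{2}}{9}\right)\right) - 24\right) = -3 + \left(\left(20 + \left(\frac{2}{3} + \frac{2}{3} + \frac{1}{9} \cdot 36\right)\right) - 24\right) = -3 + \left(\left(20 + \left(\frac{2}{3} + \frac{2}{3} + 4\right)\right) - 24\right) = -3 + \left(\left(20 + \frac{16}{3}\right) - 24\right) = -3 + \left(\frac{76}{3} - 24\right) = -3 + \frac{4}{3} = - \frac{5}{3}$)
$\frac{1}{c{\left(76,-13 \right)} - 5351} = \frac{1}{- \frac{5}{3} - 5351} = \frac{1}{- \frac{16058}{3}} = - \frac{3}{16058}$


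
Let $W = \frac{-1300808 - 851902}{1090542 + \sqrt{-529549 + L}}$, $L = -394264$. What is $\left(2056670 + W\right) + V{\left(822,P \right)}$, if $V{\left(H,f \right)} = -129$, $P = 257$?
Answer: $\frac{2445806445060312337}{1189282777577} + \frac{2152710 i \sqrt{923813}}{1189282777577} \approx 2.0565 \cdot 10^{6} + 0.0017398 i$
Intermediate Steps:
$W = - \frac{2152710}{1090542 + i \sqrt{923813}}$ ($W = \frac{-1300808 - 851902}{1090542 + \sqrt{-529549 - 394264}} = - \frac{2152710}{1090542 + \sqrt{-923813}} = - \frac{2152710}{1090542 + i \sqrt{923813}} \approx -1.974 + 0.0017398 i$)
$\left(2056670 + W\right) + V{\left(822,P \right)} = \left(2056670 - \left(\frac{2347620668820}{1189282777577} - \frac{2152710 i \sqrt{923813}}{1189282777577}\right)\right) - 129 = \left(\frac{2445959862538619770}{1189282777577} + \frac{2152710 i \sqrt{923813}}{1189282777577}\right) - 129 = \frac{2445806445060312337}{1189282777577} + \frac{2152710 i \sqrt{923813}}{1189282777577}$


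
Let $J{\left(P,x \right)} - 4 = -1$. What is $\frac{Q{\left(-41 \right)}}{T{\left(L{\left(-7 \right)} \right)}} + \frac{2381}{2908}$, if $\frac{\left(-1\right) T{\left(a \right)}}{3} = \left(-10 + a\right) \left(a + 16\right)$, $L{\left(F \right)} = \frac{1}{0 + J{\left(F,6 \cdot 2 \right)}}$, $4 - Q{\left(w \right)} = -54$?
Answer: $\frac{134117}{142492} \approx 0.94123$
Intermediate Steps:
$J{\left(P,x \right)} = 3$ ($J{\left(P,x \right)} = 4 - 1 = 3$)
$Q{\left(w \right)} = 58$ ($Q{\left(w \right)} = 4 - -54 = 4 + 54 = 58$)
$L{\left(F \right)} = \frac{1}{3}$ ($L{\left(F \right)} = \frac{1}{0 + 3} = \frac{1}{3}$)
$T{\left(a \right)} = - 3 \left(-10 + a\right) \left(16 + a\right)$ ($T{\left(a \right)} = - 3 \left(-10 + a\right) \left(a + 16\right) = - 3 \left(-10 + a\right) \left(16 + a\right)$)
$\frac{Q{\left(-41 \right)}}{T{\left(L{\left(-7 \right)} \right)}} + \frac{2381}{2908} = \frac{58}{480 - 6 - \frac{3}{9}} + \frac{2381}{2908} = \frac{58}{480 - 6 - \frac{1}{3}} + 2381 \cdot \frac{1}{2908} = \frac{58}{480 - 6 - \frac{1}{3}} + \frac{2381}{2908} = \frac{58}{\frac{1421}{3}} + \frac{2381}{2908} = 58 \cdot \frac{3}{1421} + \frac{2381}{2908} = \frac{6}{49} + \frac{2381}{2908} = \frac{134117}{142492}$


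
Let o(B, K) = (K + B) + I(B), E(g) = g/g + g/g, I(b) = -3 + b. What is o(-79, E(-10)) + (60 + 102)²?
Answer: 26085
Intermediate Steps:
E(g) = 2 (E(g) = 1 + 1 = 2)
o(B, K) = -3 + K + 2*B (o(B, K) = (K + B) + (-3 + B) = (B + K) + (-3 + B) = -3 + K + 2*B)
o(-79, E(-10)) + (60 + 102)² = (-3 + 2 + 2*(-79)) + (60 + 102)² = (-3 + 2 - 158) + 162² = -159 + 26244 = 26085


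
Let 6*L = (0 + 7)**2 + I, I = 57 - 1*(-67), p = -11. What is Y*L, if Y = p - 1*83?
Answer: -8131/3 ≈ -2710.3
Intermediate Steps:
I = 124 (I = 57 + 67 = 124)
L = 173/6 (L = ((0 + 7)**2 + 124)/6 = (7**2 + 124)/6 = (49 + 124)/6 = (1/6)*173 = 173/6 ≈ 28.833)
Y = -94 (Y = -11 - 1*83 = -11 - 83 = -94)
Y*L = -94*173/6 = -8131/3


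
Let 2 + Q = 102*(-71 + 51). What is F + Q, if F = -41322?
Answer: -43364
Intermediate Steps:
Q = -2042 (Q = -2 + 102*(-71 + 51) = -2 + 102*(-20) = -2 - 2040 = -2042)
F + Q = -41322 - 2042 = -43364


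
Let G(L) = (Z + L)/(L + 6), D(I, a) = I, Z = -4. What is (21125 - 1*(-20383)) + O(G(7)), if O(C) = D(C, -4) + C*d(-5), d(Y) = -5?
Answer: 539592/13 ≈ 41507.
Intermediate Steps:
G(L) = (-4 + L)/(6 + L) (G(L) = (-4 + L)/(L + 6) = (-4 + L)/(6 + L))
O(C) = -4*C (O(C) = C + C*(-5) = C - 5*C = -4*C)
(21125 - 1*(-20383)) + O(G(7)) = (21125 - 1*(-20383)) - 4*(-4 + 7)/(6 + 7) = (21125 + 20383) - 4*3/13 = 41508 - 4*3/13 = 41508 - 12/13 = 539592/13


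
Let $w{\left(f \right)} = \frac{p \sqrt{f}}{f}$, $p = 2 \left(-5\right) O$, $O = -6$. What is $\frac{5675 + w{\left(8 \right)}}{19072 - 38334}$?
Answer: $- \frac{5675}{19262} - \frac{15 \sqrt{2}}{19262} \approx -0.29572$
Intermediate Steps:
$p = 60$ ($p = 2 \left(-5\right) \left(-6\right) = \left(-10\right) \left(-6\right) = 60$)
$w{\left(f \right)} = \frac{60}{\sqrt{f}}$ ($w{\left(f \right)} = \frac{60 \sqrt{f}}{f} = \frac{60}{\sqrt{f}}$)
$\frac{5675 + w{\left(8 \right)}}{19072 - 38334} = \frac{5675 + \frac{60}{2 \sqrt{2}}}{19072 - 38334} = \frac{5675 + 60 \frac{\sqrt{2}}{4}}{-19262} = \left(5675 + 15 \sqrt{2}\right) \left(- \frac{1}{19262}\right) = - \frac{5675}{19262} - \frac{15 \sqrt{2}}{19262}$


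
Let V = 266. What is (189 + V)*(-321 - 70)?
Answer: -177905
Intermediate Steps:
(189 + V)*(-321 - 70) = (189 + 266)*(-321 - 70) = 455*(-391) = -177905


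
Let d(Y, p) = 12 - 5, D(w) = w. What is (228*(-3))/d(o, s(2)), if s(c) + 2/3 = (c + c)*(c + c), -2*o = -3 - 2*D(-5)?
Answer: -684/7 ≈ -97.714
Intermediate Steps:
o = -7/2 (o = -(-3 - 2*(-5))/2 = -(-3 + 10)/2 = -½*7 = -7/2 ≈ -3.5000)
s(c) = -⅔ + 4*c² (s(c) = -⅔ + (c + c)*(c + c) = -⅔ + (2*c)*(2*c) = -⅔ + 4*c²)
d(Y, p) = 7
(228*(-3))/d(o, s(2)) = (228*(-3))/7 = -684*⅐ = -684/7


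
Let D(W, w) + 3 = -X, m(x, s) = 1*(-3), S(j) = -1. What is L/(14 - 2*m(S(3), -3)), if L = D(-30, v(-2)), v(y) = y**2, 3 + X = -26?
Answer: 13/10 ≈ 1.3000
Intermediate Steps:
X = -29 (X = -3 - 26 = -29)
m(x, s) = -3
D(W, w) = 26 (D(W, w) = -3 - 1*(-29) = -3 + 29 = 26)
L = 26
L/(14 - 2*m(S(3), -3)) = 26/(14 - 2*(-3)) = 26/(14 + 6) = 26/20 = 26*(1/20) = 13/10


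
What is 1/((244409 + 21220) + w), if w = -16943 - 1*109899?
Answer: 1/138787 ≈ 7.2053e-6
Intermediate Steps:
w = -126842 (w = -16943 - 109899 = -126842)
1/((244409 + 21220) + w) = 1/((244409 + 21220) - 126842) = 1/(265629 - 126842) = 1/138787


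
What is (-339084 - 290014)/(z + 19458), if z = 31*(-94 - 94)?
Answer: -314549/6815 ≈ -46.155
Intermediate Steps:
z = -5828 (z = 31*(-188) = -5828)
(-339084 - 290014)/(z + 19458) = (-339084 - 290014)/(-5828 + 19458) = -629098/13630 = -629098*1/13630 = -314549/6815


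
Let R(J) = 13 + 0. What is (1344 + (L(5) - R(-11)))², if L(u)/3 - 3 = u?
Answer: 1836025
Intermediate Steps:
R(J) = 13
L(u) = 9 + 3*u
(1344 + (L(5) - R(-11)))² = (1344 + ((9 + 3*5) - 1*13))² = (1344 + ((9 + 15) - 13))² = (1344 + (24 - 13))² = (1344 + 11)² = 1355² = 1836025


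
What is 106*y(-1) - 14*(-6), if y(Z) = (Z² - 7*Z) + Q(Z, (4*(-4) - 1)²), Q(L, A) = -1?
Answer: 826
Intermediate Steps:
y(Z) = -1 + Z² - 7*Z (y(Z) = (Z² - 7*Z) - 1 = -1 + Z² - 7*Z)
106*y(-1) - 14*(-6) = 106*(-1 + (-1)² - 7*(-1)) - 14*(-6) = 106*(-1 + 1 + 7) + 84 = 106*7 + 84 = 742 + 84 = 826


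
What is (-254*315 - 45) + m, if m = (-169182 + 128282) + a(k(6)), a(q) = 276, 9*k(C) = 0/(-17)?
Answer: -120679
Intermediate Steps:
k(C) = 0 (k(C) = (0/(-17))/9 = (0*(-1/17))/9 = (⅑)*0 = 0)
m = -40624 (m = (-169182 + 128282) + 276 = -40900 + 276 = -40624)
(-254*315 - 45) + m = (-254*315 - 45) - 40624 = (-80010 - 45) - 40624 = -80055 - 40624 = -120679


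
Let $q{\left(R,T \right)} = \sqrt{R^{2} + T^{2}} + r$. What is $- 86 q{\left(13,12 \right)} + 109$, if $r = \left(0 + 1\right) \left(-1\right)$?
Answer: $195 - 86 \sqrt{313} \approx -1326.5$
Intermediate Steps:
$r = -1$ ($r = 1 \left(-1\right) = -1$)
$q{\left(R,T \right)} = -1 + \sqrt{R^{2} + T^{2}}$ ($q{\left(R,T \right)} = \sqrt{R^{2} + T^{2}} - 1 = -1 + \sqrt{R^{2} + T^{2}}$)
$- 86 q{\left(13,12 \right)} + 109 = - 86 \left(-1 + \sqrt{13^{2} + 12^{2}}\right) + 109 = - 86 \left(-1 + \sqrt{169 + 144}\right) + 109 = - 86 \left(-1 + \sqrt{313}\right) + 109 = \left(86 - 86 \sqrt{313}\right) + 109 = 195 - 86 \sqrt{313}$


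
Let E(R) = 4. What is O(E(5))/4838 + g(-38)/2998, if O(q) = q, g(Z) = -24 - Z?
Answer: 19931/3626081 ≈ 0.0054966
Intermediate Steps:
O(E(5))/4838 + g(-38)/2998 = 4/4838 + (-24 - 1*(-38))/2998 = 4*(1/4838) + (-24 + 38)*(1/2998) = 2/2419 + 14*(1/2998) = 2/2419 + 7/1499 = 19931/3626081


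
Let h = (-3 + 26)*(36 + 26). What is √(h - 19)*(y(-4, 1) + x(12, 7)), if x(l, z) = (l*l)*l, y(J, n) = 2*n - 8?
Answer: 1722*√1407 ≈ 64592.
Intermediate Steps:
y(J, n) = -8 + 2*n
h = 1426 (h = 23*62 = 1426)
x(l, z) = l³ (x(l, z) = l²*l = l³)
√(h - 19)*(y(-4, 1) + x(12, 7)) = √(1426 - 19)*((-8 + 2*1) + 12³) = √1407*((-8 + 2) + 1728) = √1407*(-6 + 1728) = √1407*1722 = 1722*√1407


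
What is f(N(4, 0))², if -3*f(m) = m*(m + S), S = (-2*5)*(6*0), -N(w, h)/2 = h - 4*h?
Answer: 0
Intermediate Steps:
N(w, h) = 6*h (N(w, h) = -2*(h - 4*h) = -(-6)*h = 6*h)
S = 0 (S = -10*0 = 0)
f(m) = -m²/3 (f(m) = -m*(m + 0)/3 = -m*m/3 = -m²/3)
f(N(4, 0))² = (-(6*0)²/3)² = (-⅓*0²)² = (-⅓*0)² = 0² = 0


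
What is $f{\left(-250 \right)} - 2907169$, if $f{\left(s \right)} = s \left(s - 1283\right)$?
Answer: $-2523919$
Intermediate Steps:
$f{\left(s \right)} = s \left(-1283 + s\right)$
$f{\left(-250 \right)} - 2907169 = - 250 \left(-1283 - 250\right) - 2907169 = \left(-250\right) \left(-1533\right) - 2907169 = 383250 - 2907169 = -2523919$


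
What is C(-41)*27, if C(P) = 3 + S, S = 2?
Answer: 135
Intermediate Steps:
C(P) = 5 (C(P) = 3 + 2 = 5)
C(-41)*27 = 5*27 = 135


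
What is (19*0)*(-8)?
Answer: 0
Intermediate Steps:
(19*0)*(-8) = 0*(-8) = 0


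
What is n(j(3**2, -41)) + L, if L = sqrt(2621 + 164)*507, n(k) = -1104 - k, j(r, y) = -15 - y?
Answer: -1130 + 507*sqrt(2785) ≈ 25626.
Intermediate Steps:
L = 507*sqrt(2785) (L = sqrt(2785)*507 = 507*sqrt(2785) ≈ 26756.)
n(j(3**2, -41)) + L = (-1104 - (-15 - 1*(-41))) + 507*sqrt(2785) = (-1104 - (-15 + 41)) + 507*sqrt(2785) = (-1104 - 1*26) + 507*sqrt(2785) = (-1104 - 26) + 507*sqrt(2785) = -1130 + 507*sqrt(2785)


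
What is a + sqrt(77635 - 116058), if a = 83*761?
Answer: 63163 + I*sqrt(38423) ≈ 63163.0 + 196.02*I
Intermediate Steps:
a = 63163
a + sqrt(77635 - 116058) = 63163 + sqrt(77635 - 116058) = 63163 + sqrt(-38423) = 63163 + I*sqrt(38423)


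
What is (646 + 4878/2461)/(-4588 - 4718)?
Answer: -797342/11451033 ≈ -0.069631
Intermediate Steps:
(646 + 4878/2461)/(-4588 - 4718) = (646 + 4878*(1/2461))/(-9306) = (646 + 4878/2461)*(-1/9306) = (1594684/2461)*(-1/9306) = -797342/11451033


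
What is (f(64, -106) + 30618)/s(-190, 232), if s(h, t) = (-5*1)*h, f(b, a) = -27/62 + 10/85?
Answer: 32271037/1001300 ≈ 32.229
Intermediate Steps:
f(b, a) = -335/1054 (f(b, a) = -27*1/62 + 10*(1/85) = -27/62 + 2/17 = -335/1054)
s(h, t) = -5*h
(f(64, -106) + 30618)/s(-190, 232) = (-335/1054 + 30618)/((-5*(-190))) = (32271037/1054)/950 = (32271037/1054)*(1/950) = 32271037/1001300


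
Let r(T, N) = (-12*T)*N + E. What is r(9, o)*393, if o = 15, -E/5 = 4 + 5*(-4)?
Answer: -605220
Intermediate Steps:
E = 80 (E = -5*(4 + 5*(-4)) = -5*(4 - 20) = -5*(-16) = 80)
r(T, N) = 80 - 12*N*T (r(T, N) = (-12*T)*N + 80 = -12*N*T + 80 = 80 - 12*N*T)
r(9, o)*393 = (80 - 12*15*9)*393 = (80 - 1620)*393 = -1540*393 = -605220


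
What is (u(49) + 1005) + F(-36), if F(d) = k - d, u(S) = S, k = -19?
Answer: 1071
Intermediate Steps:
F(d) = -19 - d
(u(49) + 1005) + F(-36) = (49 + 1005) + (-19 - 1*(-36)) = 1054 + (-19 + 36) = 1054 + 17 = 1071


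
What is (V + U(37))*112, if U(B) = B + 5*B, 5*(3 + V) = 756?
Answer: 207312/5 ≈ 41462.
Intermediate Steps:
V = 741/5 (V = -3 + (⅕)*756 = -3 + 756/5 = 741/5 ≈ 148.20)
U(B) = 6*B
(V + U(37))*112 = (741/5 + 6*37)*112 = (741/5 + 222)*112 = (1851/5)*112 = 207312/5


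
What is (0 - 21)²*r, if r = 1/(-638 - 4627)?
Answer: -49/585 ≈ -0.083761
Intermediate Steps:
r = -1/5265 (r = 1/(-5265) = -1/5265 ≈ -0.00018993)
(0 - 21)²*r = (0 - 21)²*(-1/5265) = (-21)²*(-1/5265) = 441*(-1/5265) = -49/585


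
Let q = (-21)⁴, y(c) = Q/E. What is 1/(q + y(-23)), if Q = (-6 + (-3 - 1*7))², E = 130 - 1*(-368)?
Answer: 249/48425897 ≈ 5.1419e-6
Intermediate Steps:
E = 498 (E = 130 + 368 = 498)
Q = 256 (Q = (-6 + (-3 - 7))² = (-6 - 10)² = (-16)² = 256)
y(c) = 128/249 (y(c) = 256/498 = 256*(1/498) = 128/249)
q = 194481
1/(q + y(-23)) = 1/(194481 + 128/249) = 1/(48425897/249) = 249/48425897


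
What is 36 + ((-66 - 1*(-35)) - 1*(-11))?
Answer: 16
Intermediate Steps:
36 + ((-66 - 1*(-35)) - 1*(-11)) = 36 + ((-66 + 35) + 11) = 36 + (-31 + 11) = 36 - 20 = 16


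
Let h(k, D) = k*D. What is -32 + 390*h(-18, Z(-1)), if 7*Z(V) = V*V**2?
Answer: 6796/7 ≈ 970.86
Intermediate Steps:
Z(V) = V**3/7 (Z(V) = (V*V**2)/7 = V**3/7)
h(k, D) = D*k
-32 + 390*h(-18, Z(-1)) = -32 + 390*(((1/7)*(-1)**3)*(-18)) = -32 + 390*(((1/7)*(-1))*(-18)) = -32 + 390*(-1/7*(-18)) = -32 + 390*(18/7) = -32 + 7020/7 = 6796/7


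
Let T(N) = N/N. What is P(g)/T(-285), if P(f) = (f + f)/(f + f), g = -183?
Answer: 1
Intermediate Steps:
P(f) = 1 (P(f) = (2*f)/((2*f)) = (2*f)*(1/(2*f)) = 1)
T(N) = 1
P(g)/T(-285) = 1/1 = 1*1 = 1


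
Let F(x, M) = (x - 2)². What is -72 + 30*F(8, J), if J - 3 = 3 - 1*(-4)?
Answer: 1008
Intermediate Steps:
J = 10 (J = 3 + (3 - 1*(-4)) = 3 + (3 + 4) = 3 + 7 = 10)
F(x, M) = (-2 + x)²
-72 + 30*F(8, J) = -72 + 30*(-2 + 8)² = -72 + 30*6² = -72 + 30*36 = -72 + 1080 = 1008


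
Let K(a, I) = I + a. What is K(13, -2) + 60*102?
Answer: 6131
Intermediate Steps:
K(13, -2) + 60*102 = (-2 + 13) + 60*102 = 11 + 6120 = 6131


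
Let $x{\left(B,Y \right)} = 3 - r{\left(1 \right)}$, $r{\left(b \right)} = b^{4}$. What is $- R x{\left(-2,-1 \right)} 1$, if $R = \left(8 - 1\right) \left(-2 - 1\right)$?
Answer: $42$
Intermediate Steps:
$R = -21$ ($R = 7 \left(-3\right) = -21$)
$x{\left(B,Y \right)} = 2$ ($x{\left(B,Y \right)} = 3 - 1^{4} = 3 - 1 = 2$)
$- R x{\left(-2,-1 \right)} 1 = - \left(-21\right) 2 \cdot 1 = - \left(-42\right) 1 = \left(-1\right) \left(-42\right) = 42$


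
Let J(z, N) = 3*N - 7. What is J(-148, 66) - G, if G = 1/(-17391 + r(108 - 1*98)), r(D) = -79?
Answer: 3336771/17470 ≈ 191.00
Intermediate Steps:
J(z, N) = -7 + 3*N
G = -1/17470 (G = 1/(-17391 - 79) = 1/(-17470) = -1/17470 ≈ -5.7241e-5)
J(-148, 66) - G = (-7 + 3*66) - 1*(-1/17470) = (-7 + 198) + 1/17470 = 191 + 1/17470 = 3336771/17470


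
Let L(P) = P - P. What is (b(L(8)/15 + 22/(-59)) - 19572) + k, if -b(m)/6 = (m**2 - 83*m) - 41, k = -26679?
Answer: -160792713/3481 ≈ -46192.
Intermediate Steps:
L(P) = 0
b(m) = 246 - 6*m**2 + 498*m (b(m) = -6*((m**2 - 83*m) - 41) = -6*(-41 + m**2 - 83*m) = 246 - 6*m**2 + 498*m)
(b(L(8)/15 + 22/(-59)) - 19572) + k = ((246 - 6*(0/15 + 22/(-59))**2 + 498*(0/15 + 22/(-59))) - 19572) - 26679 = ((246 - 6*(0*(1/15) + 22*(-1/59))**2 + 498*(0*(1/15) + 22*(-1/59))) - 19572) - 26679 = ((246 - 6*(0 - 22/59)**2 + 498*(0 - 22/59)) - 19572) - 26679 = ((246 - 6*(-22/59)**2 + 498*(-22/59)) - 19572) - 26679 = ((246 - 6*484/3481 - 10956/59) - 19572) - 26679 = ((246 - 2904/3481 - 10956/59) - 19572) - 26679 = (207018/3481 - 19572) - 26679 = -67923114/3481 - 26679 = -160792713/3481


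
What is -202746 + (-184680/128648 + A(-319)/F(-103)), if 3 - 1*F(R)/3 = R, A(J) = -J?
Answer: -1036796190659/5113758 ≈ -2.0275e+5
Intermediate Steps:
F(R) = 9 - 3*R
-202746 + (-184680/128648 + A(-319)/F(-103)) = -202746 + (-184680/128648 + (-1*(-319))/(9 - 3*(-103))) = -202746 + (-184680*1/128648 + 319/(9 + 309)) = -202746 + (-23085/16081 + 319/318) = -202746 - 2211191/5113758 = -1036796190659/5113758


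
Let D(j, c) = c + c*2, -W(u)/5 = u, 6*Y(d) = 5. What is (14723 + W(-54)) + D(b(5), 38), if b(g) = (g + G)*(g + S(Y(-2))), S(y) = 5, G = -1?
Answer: 15107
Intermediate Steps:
Y(d) = ⅚ (Y(d) = (⅙)*5 = ⅚)
W(u) = -5*u
b(g) = (-1 + g)*(5 + g) (b(g) = (g - 1)*(g + 5) = (-1 + g)*(5 + g))
D(j, c) = 3*c (D(j, c) = c + 2*c = 3*c)
(14723 + W(-54)) + D(b(5), 38) = (14723 - 5*(-54)) + 3*38 = (14723 + 270) + 114 = 14993 + 114 = 15107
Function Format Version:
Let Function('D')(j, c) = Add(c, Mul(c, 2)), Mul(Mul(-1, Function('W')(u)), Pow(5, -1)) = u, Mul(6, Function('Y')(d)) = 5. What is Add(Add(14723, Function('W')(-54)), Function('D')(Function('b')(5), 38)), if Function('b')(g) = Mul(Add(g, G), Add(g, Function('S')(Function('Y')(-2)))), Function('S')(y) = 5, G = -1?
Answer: 15107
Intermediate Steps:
Function('Y')(d) = Rational(5, 6) (Function('Y')(d) = Mul(Rational(1, 6), 5) = Rational(5, 6))
Function('W')(u) = Mul(-5, u)
Function('b')(g) = Mul(Add(-1, g), Add(5, g)) (Function('b')(g) = Mul(Add(g, -1), Add(g, 5)) = Mul(Add(-1, g), Add(5, g)))
Function('D')(j, c) = Mul(3, c) (Function('D')(j, c) = Add(c, Mul(2, c)) = Mul(3, c))
Add(Add(14723, Function('W')(-54)), Function('D')(Function('b')(5), 38)) = Add(Add(14723, Mul(-5, -54)), Mul(3, 38)) = Add(Add(14723, 270), 114) = Add(14993, 114) = 15107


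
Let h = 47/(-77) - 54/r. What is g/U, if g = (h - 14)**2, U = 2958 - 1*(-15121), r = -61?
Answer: 4155994089/398855444911 ≈ 0.010420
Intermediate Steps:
h = 1291/4697 (h = 47/(-77) - 54/(-61) = 47*(-1/77) - 54*(-1/61) = -47/77 + 54/61 = 1291/4697 ≈ 0.27486)
U = 18079 (U = 2958 + 15121 = 18079)
g = 4155994089/22061809 (g = (1291/4697 - 14)**2 = (-64467/4697)**2 = 4155994089/22061809 ≈ 188.38)
g/U = (4155994089/22061809)/18079 = (4155994089/22061809)*(1/18079) = 4155994089/398855444911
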